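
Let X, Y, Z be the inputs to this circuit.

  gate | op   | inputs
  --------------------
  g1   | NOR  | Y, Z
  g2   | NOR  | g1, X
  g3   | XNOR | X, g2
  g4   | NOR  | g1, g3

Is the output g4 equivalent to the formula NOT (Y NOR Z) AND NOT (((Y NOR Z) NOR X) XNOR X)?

Yes

g1 = Y NOR Z
g2 = g1 NOR X = (Y NOR Z) NOR X
g3 = X XNOR g2 = X XNOR ((Y NOR Z) NOR X)
g4 = g1 NOR g3 = (Y NOR Z) NOR (X XNOR ((Y NOR Z) NOR X))
At X=0, Y=0, Z=0: circuit gives 0, formula gives 0.
At X=0, Y=0, Z=1: circuit gives 1, formula gives 1.
Agrees on all 8 inputs.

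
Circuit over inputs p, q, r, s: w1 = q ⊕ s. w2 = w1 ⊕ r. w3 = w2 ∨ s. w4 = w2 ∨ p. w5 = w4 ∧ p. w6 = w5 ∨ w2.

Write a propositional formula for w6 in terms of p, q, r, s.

((((q ⊕ s) ⊕ r) ∨ p) ∧ p) ∨ ((q ⊕ s) ⊕ r)

w1 = q ⊕ s
w2 = w1 ⊕ r = (q ⊕ s) ⊕ r
w4 = w2 ∨ p = ((q ⊕ s) ⊕ r) ∨ p
w5 = w4 ∧ p = (((q ⊕ s) ⊕ r) ∨ p) ∧ p
w6 = w5 ∨ w2 = ((((q ⊕ s) ⊕ r) ∨ p) ∧ p) ∨ ((q ⊕ s) ⊕ r)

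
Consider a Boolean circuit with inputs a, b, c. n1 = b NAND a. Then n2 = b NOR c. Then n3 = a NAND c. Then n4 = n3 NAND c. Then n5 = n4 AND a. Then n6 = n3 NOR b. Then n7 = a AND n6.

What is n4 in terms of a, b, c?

n3 = a NAND c
n4 = n3 NAND c = (a NAND c) NAND c

(a NAND c) NAND c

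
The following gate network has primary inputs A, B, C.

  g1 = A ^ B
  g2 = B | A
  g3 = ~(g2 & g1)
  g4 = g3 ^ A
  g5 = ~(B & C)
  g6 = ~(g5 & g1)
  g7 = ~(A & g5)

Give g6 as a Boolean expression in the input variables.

g1 = A ^ B
g5 = ~(B & C)
g6 = ~(g5 & g1) = ~((~(B & C)) & (A ^ B))

~((~(B & C)) & (A ^ B))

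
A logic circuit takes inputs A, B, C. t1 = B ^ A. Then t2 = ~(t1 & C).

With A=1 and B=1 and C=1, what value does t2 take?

1

t1 = 1 ^ 1 = 0
t2 = ~(0 & 1) = 1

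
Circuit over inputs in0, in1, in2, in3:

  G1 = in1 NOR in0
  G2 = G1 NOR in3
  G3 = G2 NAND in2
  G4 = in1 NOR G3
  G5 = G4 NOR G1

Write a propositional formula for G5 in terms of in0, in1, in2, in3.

(in1 NOR (((in1 NOR in0) NOR in3) NAND in2)) NOR (in1 NOR in0)

G1 = in1 NOR in0
G2 = G1 NOR in3 = (in1 NOR in0) NOR in3
G3 = G2 NAND in2 = ((in1 NOR in0) NOR in3) NAND in2
G4 = in1 NOR G3 = in1 NOR (((in1 NOR in0) NOR in3) NAND in2)
G5 = G4 NOR G1 = (in1 NOR (((in1 NOR in0) NOR in3) NAND in2)) NOR (in1 NOR in0)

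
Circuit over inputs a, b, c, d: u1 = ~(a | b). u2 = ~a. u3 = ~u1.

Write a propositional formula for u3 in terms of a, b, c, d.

~(~(a | b))

u1 = ~(a | b)
u3 = ~u1 = ~(~(a | b))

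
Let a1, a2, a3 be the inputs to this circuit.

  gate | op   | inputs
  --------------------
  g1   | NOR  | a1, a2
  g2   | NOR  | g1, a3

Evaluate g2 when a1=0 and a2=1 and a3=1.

0

g1 = 0 NOR 1 = 0
g2 = 0 NOR 1 = 0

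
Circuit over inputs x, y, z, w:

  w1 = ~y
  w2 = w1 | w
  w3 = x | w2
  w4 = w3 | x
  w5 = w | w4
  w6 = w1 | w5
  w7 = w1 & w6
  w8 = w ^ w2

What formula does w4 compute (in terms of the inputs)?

(x | (~y | w)) | x

w1 = ~y
w2 = w1 | w = ~y | w
w3 = x | w2 = x | (~y | w)
w4 = w3 | x = (x | (~y | w)) | x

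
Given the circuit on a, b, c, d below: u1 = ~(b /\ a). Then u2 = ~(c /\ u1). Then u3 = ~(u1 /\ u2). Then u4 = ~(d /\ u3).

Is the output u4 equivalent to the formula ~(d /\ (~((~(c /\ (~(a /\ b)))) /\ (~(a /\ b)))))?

u1 = ~(b /\ a)
u2 = ~(c /\ u1) = ~(c /\ (~(b /\ a)))
u3 = ~(u1 /\ u2) = ~((~(b /\ a)) /\ (~(c /\ (~(b /\ a)))))
u4 = ~(d /\ u3) = ~(d /\ (~((~(b /\ a)) /\ (~(c /\ (~(b /\ a)))))))
At a=0, b=0, c=1, d=1: circuit gives 0, formula gives 0.
At a=0, b=0, c=0, d=0: circuit gives 1, formula gives 1.
Agrees on all 16 inputs.

Yes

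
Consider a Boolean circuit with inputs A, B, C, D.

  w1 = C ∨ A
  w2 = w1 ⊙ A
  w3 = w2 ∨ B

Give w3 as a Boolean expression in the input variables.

((C ∨ A) ⊙ A) ∨ B

w1 = C ∨ A
w2 = w1 ⊙ A = (C ∨ A) ⊙ A
w3 = w2 ∨ B = ((C ∨ A) ⊙ A) ∨ B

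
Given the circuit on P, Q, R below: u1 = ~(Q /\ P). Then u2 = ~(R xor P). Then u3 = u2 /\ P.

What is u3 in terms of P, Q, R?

(~(R xor P)) /\ P

u2 = ~(R xor P)
u3 = u2 /\ P = (~(R xor P)) /\ P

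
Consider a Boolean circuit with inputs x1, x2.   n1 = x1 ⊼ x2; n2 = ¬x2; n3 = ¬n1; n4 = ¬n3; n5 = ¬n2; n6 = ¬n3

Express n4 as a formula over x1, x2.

¬¬(x1 ⊼ x2)

n1 = x1 ⊼ x2
n3 = ¬n1 = ¬(x1 ⊼ x2)
n4 = ¬n3 = ¬¬(x1 ⊼ x2)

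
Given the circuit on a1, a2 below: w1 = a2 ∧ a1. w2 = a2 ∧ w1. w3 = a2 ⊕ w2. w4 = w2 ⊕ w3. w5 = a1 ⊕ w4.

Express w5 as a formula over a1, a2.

w1 = a2 ∧ a1
w2 = a2 ∧ w1 = a2 ∧ (a2 ∧ a1)
w3 = a2 ⊕ w2 = a2 ⊕ (a2 ∧ (a2 ∧ a1))
w4 = w2 ⊕ w3 = (a2 ∧ (a2 ∧ a1)) ⊕ (a2 ⊕ (a2 ∧ (a2 ∧ a1)))
w5 = a1 ⊕ w4 = a1 ⊕ ((a2 ∧ (a2 ∧ a1)) ⊕ (a2 ⊕ (a2 ∧ (a2 ∧ a1))))

a1 ⊕ ((a2 ∧ (a2 ∧ a1)) ⊕ (a2 ⊕ (a2 ∧ (a2 ∧ a1))))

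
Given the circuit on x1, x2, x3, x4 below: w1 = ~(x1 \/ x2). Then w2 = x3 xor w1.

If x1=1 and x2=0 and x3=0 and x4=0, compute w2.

w1 = ~(1 \/ 0) = 0
w2 = 0 xor 0 = 0

0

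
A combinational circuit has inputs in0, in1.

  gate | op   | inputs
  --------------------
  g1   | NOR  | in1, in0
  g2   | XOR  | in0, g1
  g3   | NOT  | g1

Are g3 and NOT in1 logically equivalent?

No

g1 = in1 NOR in0
g3 = NOT g1 = NOT (in1 NOR in0)
At in0=0, in1=0: circuit gives 0, formula gives 1.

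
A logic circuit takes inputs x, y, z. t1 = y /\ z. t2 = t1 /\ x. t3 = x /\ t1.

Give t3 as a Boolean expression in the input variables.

t1 = y /\ z
t3 = x /\ t1 = x /\ (y /\ z)

x /\ (y /\ z)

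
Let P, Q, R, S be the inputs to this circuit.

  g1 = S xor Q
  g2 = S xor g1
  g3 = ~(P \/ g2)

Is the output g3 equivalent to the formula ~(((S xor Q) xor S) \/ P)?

g1 = S xor Q
g2 = S xor g1 = S xor (S xor Q)
g3 = ~(P \/ g2) = ~(P \/ (S xor (S xor Q)))
At P=0, Q=1, R=0, S=0: circuit gives 0, formula gives 0.
At P=0, Q=0, R=0, S=0: circuit gives 1, formula gives 1.
Agrees on all 16 inputs.

Yes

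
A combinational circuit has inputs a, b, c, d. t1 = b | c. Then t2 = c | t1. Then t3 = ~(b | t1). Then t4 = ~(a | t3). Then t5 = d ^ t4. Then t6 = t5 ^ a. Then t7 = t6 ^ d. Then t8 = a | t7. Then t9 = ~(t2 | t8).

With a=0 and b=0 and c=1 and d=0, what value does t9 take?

0

t1 = 0 | 1 = 1
t2 = 1 | 1 = 1
t3 = ~(0 | 1) = 0
t4 = ~(0 | 0) = 1
t5 = 0 ^ 1 = 1
t6 = 1 ^ 0 = 1
t7 = 1 ^ 0 = 1
t8 = 0 | 1 = 1
t9 = ~(1 | 1) = 0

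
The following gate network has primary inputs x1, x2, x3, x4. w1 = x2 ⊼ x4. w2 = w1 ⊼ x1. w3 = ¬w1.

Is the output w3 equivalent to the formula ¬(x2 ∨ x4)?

No

w1 = x2 ⊼ x4
w3 = ¬w1 = ¬(x2 ⊼ x4)
At x1=0, x2=0, x3=0, x4=0: circuit gives 0, formula gives 1.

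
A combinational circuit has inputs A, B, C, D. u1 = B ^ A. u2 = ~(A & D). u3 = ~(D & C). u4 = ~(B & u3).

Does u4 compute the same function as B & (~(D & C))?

No

u3 = ~(D & C)
u4 = ~(B & u3) = ~(B & (~(D & C)))
At A=0, B=0, C=0, D=0: circuit gives 1, formula gives 0.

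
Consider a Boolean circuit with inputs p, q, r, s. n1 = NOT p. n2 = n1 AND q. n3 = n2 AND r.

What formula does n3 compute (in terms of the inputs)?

n1 = NOT p
n2 = n1 AND q = NOT p AND q
n3 = n2 AND r = (NOT p AND q) AND r

(NOT p AND q) AND r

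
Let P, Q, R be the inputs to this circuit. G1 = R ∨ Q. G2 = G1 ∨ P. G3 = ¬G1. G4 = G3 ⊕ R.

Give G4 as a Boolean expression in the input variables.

¬(R ∨ Q) ⊕ R

G1 = R ∨ Q
G3 = ¬G1 = ¬(R ∨ Q)
G4 = G3 ⊕ R = ¬(R ∨ Q) ⊕ R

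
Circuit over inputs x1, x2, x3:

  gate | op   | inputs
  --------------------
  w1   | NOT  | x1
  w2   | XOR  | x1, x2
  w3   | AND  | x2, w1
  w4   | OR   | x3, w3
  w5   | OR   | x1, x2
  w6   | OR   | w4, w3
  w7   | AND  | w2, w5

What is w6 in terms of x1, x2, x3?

(x3 OR (x2 AND NOT x1)) OR (x2 AND NOT x1)

w1 = NOT x1
w3 = x2 AND w1 = x2 AND NOT x1
w4 = x3 OR w3 = x3 OR (x2 AND NOT x1)
w6 = w4 OR w3 = (x3 OR (x2 AND NOT x1)) OR (x2 AND NOT x1)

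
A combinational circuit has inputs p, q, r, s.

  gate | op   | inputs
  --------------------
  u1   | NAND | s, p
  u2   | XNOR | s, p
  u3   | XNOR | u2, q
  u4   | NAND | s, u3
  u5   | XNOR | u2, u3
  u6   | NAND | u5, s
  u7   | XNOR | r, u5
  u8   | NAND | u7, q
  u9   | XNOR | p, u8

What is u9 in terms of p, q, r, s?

p XNOR ((r XNOR ((s XNOR p) XNOR ((s XNOR p) XNOR q))) NAND q)

u2 = s XNOR p
u3 = u2 XNOR q = (s XNOR p) XNOR q
u5 = u2 XNOR u3 = (s XNOR p) XNOR ((s XNOR p) XNOR q)
u7 = r XNOR u5 = r XNOR ((s XNOR p) XNOR ((s XNOR p) XNOR q))
u8 = u7 NAND q = (r XNOR ((s XNOR p) XNOR ((s XNOR p) XNOR q))) NAND q
u9 = p XNOR u8 = p XNOR ((r XNOR ((s XNOR p) XNOR ((s XNOR p) XNOR q))) NAND q)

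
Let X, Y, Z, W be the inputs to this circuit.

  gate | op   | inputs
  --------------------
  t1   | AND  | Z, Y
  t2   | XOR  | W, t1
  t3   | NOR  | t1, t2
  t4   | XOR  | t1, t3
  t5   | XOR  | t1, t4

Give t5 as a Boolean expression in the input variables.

(Z AND Y) XOR ((Z AND Y) XOR ((Z AND Y) NOR (W XOR (Z AND Y))))

t1 = Z AND Y
t2 = W XOR t1 = W XOR (Z AND Y)
t3 = t1 NOR t2 = (Z AND Y) NOR (W XOR (Z AND Y))
t4 = t1 XOR t3 = (Z AND Y) XOR ((Z AND Y) NOR (W XOR (Z AND Y)))
t5 = t1 XOR t4 = (Z AND Y) XOR ((Z AND Y) XOR ((Z AND Y) NOR (W XOR (Z AND Y))))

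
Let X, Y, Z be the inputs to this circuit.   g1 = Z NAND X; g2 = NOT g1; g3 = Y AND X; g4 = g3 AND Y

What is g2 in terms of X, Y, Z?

NOT (Z NAND X)

g1 = Z NAND X
g2 = NOT g1 = NOT (Z NAND X)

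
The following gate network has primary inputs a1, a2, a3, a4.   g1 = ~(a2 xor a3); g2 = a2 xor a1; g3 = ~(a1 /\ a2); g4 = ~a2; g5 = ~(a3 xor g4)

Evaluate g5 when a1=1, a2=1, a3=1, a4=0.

0

g4 = ~1 = 0
g5 = ~(1 xor 0) = 0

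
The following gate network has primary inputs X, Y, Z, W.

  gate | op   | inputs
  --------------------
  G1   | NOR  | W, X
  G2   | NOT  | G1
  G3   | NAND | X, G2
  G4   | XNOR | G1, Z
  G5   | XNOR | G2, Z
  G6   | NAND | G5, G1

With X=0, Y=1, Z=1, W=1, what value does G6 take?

G1 = 1 NOR 0 = 0
G2 = NOT 0 = 1
G5 = 1 XNOR 1 = 1
G6 = 1 NAND 0 = 1

1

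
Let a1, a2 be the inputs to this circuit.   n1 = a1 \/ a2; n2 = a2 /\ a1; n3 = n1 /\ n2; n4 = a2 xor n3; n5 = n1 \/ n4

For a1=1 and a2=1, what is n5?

1

n1 = 1 \/ 1 = 1
n2 = 1 /\ 1 = 1
n3 = 1 /\ 1 = 1
n4 = 1 xor 1 = 0
n5 = 1 \/ 0 = 1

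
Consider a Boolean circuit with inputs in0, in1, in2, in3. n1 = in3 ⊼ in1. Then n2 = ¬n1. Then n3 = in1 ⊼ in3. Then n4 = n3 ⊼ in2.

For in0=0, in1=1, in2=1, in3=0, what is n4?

0

n3 = 1 ⊼ 0 = 1
n4 = 1 ⊼ 1 = 0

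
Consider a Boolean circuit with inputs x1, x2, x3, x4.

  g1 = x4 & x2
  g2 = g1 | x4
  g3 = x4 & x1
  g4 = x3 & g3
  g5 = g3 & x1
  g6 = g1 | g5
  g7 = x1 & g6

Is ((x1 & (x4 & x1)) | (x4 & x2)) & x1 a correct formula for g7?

g1 = x4 & x2
g3 = x4 & x1
g5 = g3 & x1 = (x4 & x1) & x1
g6 = g1 | g5 = (x4 & x2) | ((x4 & x1) & x1)
g7 = x1 & g6 = x1 & ((x4 & x2) | ((x4 & x1) & x1))
At x1=0, x2=0, x3=0, x4=0: circuit gives 0, formula gives 0.
At x1=1, x2=0, x3=0, x4=1: circuit gives 1, formula gives 1.
Agrees on all 16 inputs.

Yes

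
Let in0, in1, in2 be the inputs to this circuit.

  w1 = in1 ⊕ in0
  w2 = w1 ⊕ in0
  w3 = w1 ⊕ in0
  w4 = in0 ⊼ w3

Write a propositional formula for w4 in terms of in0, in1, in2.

w1 = in1 ⊕ in0
w3 = w1 ⊕ in0 = (in1 ⊕ in0) ⊕ in0
w4 = in0 ⊼ w3 = in0 ⊼ ((in1 ⊕ in0) ⊕ in0)

in0 ⊼ ((in1 ⊕ in0) ⊕ in0)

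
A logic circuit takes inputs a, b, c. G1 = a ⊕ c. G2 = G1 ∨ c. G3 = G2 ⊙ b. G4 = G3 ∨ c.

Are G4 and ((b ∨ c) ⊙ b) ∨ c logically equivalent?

G1 = a ⊕ c
G2 = G1 ∨ c = (a ⊕ c) ∨ c
G3 = G2 ⊙ b = ((a ⊕ c) ∨ c) ⊙ b
G4 = G3 ∨ c = (((a ⊕ c) ∨ c) ⊙ b) ∨ c
At a=0, b=1, c=0: circuit gives 0, formula gives 1.

No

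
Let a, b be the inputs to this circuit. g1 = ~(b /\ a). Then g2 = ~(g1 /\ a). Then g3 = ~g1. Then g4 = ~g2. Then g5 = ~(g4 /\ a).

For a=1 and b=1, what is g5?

1

g1 = ~(1 /\ 1) = 0
g2 = ~(0 /\ 1) = 1
g4 = ~1 = 0
g5 = ~(0 /\ 1) = 1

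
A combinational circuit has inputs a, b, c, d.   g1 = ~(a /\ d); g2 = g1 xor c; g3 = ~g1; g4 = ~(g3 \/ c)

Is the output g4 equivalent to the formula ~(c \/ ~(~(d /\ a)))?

g1 = ~(a /\ d)
g3 = ~g1 = ~(~(a /\ d))
g4 = ~(g3 \/ c) = ~(~(~(a /\ d)) \/ c)
At a=0, b=0, c=1, d=0: circuit gives 0, formula gives 0.
At a=0, b=0, c=0, d=0: circuit gives 1, formula gives 1.
Agrees on all 16 inputs.

Yes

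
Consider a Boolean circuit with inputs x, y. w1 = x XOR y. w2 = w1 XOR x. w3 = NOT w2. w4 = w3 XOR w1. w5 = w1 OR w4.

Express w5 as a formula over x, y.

w1 = x XOR y
w2 = w1 XOR x = (x XOR y) XOR x
w3 = NOT w2 = NOT ((x XOR y) XOR x)
w4 = w3 XOR w1 = NOT ((x XOR y) XOR x) XOR (x XOR y)
w5 = w1 OR w4 = (x XOR y) OR (NOT ((x XOR y) XOR x) XOR (x XOR y))

(x XOR y) OR (NOT ((x XOR y) XOR x) XOR (x XOR y))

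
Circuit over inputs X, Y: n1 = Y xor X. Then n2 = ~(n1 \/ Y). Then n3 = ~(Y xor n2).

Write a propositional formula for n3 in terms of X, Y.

~(Y xor (~((Y xor X) \/ Y)))

n1 = Y xor X
n2 = ~(n1 \/ Y) = ~((Y xor X) \/ Y)
n3 = ~(Y xor n2) = ~(Y xor (~((Y xor X) \/ Y)))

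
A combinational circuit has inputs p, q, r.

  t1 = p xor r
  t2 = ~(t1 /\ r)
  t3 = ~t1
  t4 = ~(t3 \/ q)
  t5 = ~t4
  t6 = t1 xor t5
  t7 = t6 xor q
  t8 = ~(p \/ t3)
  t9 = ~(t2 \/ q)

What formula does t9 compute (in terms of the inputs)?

~((~((p xor r) /\ r)) \/ q)

t1 = p xor r
t2 = ~(t1 /\ r) = ~((p xor r) /\ r)
t9 = ~(t2 \/ q) = ~((~((p xor r) /\ r)) \/ q)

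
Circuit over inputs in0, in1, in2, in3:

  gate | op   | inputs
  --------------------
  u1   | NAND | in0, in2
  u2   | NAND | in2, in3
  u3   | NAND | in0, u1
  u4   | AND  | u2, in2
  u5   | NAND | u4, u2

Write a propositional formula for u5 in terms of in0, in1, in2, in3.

((in2 NAND in3) AND in2) NAND (in2 NAND in3)

u2 = in2 NAND in3
u4 = u2 AND in2 = (in2 NAND in3) AND in2
u5 = u4 NAND u2 = ((in2 NAND in3) AND in2) NAND (in2 NAND in3)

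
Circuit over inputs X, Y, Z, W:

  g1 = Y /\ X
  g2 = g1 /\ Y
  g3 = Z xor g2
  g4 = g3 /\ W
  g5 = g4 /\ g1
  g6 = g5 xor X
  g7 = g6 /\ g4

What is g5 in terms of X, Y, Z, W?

((Z xor ((Y /\ X) /\ Y)) /\ W) /\ (Y /\ X)

g1 = Y /\ X
g2 = g1 /\ Y = (Y /\ X) /\ Y
g3 = Z xor g2 = Z xor ((Y /\ X) /\ Y)
g4 = g3 /\ W = (Z xor ((Y /\ X) /\ Y)) /\ W
g5 = g4 /\ g1 = ((Z xor ((Y /\ X) /\ Y)) /\ W) /\ (Y /\ X)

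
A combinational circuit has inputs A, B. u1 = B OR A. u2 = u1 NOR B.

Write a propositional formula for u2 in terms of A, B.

u1 = B OR A
u2 = u1 NOR B = (B OR A) NOR B

(B OR A) NOR B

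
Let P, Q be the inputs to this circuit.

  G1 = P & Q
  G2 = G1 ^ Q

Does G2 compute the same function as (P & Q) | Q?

G1 = P & Q
G2 = G1 ^ Q = (P & Q) ^ Q
At P=1, Q=1: circuit gives 0, formula gives 1.

No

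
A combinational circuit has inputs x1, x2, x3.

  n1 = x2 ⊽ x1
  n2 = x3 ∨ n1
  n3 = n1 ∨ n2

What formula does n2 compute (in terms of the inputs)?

n1 = x2 ⊽ x1
n2 = x3 ∨ n1 = x3 ∨ (x2 ⊽ x1)

x3 ∨ (x2 ⊽ x1)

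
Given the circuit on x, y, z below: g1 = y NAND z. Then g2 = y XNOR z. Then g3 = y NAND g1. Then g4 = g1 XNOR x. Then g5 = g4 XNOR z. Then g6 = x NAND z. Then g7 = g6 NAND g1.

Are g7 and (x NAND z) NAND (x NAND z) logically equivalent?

No

g1 = y NAND z
g6 = x NAND z
g7 = g6 NAND g1 = (x NAND z) NAND (y NAND z)
At x=0, y=1, z=1: circuit gives 1, formula gives 0.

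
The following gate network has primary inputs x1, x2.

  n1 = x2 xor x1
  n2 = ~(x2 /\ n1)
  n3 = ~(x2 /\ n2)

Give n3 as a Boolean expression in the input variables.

~(x2 /\ (~(x2 /\ (x2 xor x1))))

n1 = x2 xor x1
n2 = ~(x2 /\ n1) = ~(x2 /\ (x2 xor x1))
n3 = ~(x2 /\ n2) = ~(x2 /\ (~(x2 /\ (x2 xor x1))))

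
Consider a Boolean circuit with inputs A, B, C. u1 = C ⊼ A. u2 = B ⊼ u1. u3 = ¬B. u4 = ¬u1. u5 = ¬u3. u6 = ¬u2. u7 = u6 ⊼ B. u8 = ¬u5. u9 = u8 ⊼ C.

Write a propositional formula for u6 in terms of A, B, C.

u1 = C ⊼ A
u2 = B ⊼ u1 = B ⊼ (C ⊼ A)
u6 = ¬u2 = ¬(B ⊼ (C ⊼ A))

¬(B ⊼ (C ⊼ A))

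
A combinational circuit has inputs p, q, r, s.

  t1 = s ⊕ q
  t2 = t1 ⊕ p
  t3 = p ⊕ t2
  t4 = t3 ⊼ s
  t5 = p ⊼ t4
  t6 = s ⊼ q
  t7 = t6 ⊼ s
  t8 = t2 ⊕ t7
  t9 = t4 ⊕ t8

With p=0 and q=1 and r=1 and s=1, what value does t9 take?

0

t1 = 1 ⊕ 1 = 0
t2 = 0 ⊕ 0 = 0
t3 = 0 ⊕ 0 = 0
t4 = 0 ⊼ 1 = 1
t6 = 1 ⊼ 1 = 0
t7 = 0 ⊼ 1 = 1
t8 = 0 ⊕ 1 = 1
t9 = 1 ⊕ 1 = 0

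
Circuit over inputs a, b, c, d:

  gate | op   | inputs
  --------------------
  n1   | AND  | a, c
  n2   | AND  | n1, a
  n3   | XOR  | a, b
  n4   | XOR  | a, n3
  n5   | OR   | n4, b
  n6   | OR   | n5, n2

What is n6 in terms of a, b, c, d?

n1 = a AND c
n2 = n1 AND a = (a AND c) AND a
n3 = a XOR b
n4 = a XOR n3 = a XOR (a XOR b)
n5 = n4 OR b = (a XOR (a XOR b)) OR b
n6 = n5 OR n2 = ((a XOR (a XOR b)) OR b) OR ((a AND c) AND a)

((a XOR (a XOR b)) OR b) OR ((a AND c) AND a)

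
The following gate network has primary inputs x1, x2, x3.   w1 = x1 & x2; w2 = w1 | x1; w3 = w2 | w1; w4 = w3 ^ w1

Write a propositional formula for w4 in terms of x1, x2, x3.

(((x1 & x2) | x1) | (x1 & x2)) ^ (x1 & x2)

w1 = x1 & x2
w2 = w1 | x1 = (x1 & x2) | x1
w3 = w2 | w1 = ((x1 & x2) | x1) | (x1 & x2)
w4 = w3 ^ w1 = (((x1 & x2) | x1) | (x1 & x2)) ^ (x1 & x2)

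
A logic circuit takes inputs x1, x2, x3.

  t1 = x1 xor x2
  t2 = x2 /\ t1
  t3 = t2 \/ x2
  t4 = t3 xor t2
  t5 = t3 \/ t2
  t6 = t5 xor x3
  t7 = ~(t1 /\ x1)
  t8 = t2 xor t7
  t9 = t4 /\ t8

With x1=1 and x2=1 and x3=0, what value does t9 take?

t1 = 1 xor 1 = 0
t2 = 1 /\ 0 = 0
t3 = 0 \/ 1 = 1
t4 = 1 xor 0 = 1
t7 = ~(0 /\ 1) = 1
t8 = 0 xor 1 = 1
t9 = 1 /\ 1 = 1

1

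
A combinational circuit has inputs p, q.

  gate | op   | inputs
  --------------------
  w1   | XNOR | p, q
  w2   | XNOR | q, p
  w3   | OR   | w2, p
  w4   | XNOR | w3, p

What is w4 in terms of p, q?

w2 = q XNOR p
w3 = w2 OR p = (q XNOR p) OR p
w4 = w3 XNOR p = ((q XNOR p) OR p) XNOR p

((q XNOR p) OR p) XNOR p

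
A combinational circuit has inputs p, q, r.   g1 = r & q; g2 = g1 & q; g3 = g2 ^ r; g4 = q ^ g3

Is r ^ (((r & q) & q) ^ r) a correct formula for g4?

g1 = r & q
g2 = g1 & q = (r & q) & q
g3 = g2 ^ r = ((r & q) & q) ^ r
g4 = q ^ g3 = q ^ (((r & q) & q) ^ r)
At p=0, q=0, r=1: circuit gives 1, formula gives 0.

No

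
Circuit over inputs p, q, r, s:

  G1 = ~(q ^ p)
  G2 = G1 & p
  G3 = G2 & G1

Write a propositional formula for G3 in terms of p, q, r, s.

((~(q ^ p)) & p) & (~(q ^ p))

G1 = ~(q ^ p)
G2 = G1 & p = (~(q ^ p)) & p
G3 = G2 & G1 = ((~(q ^ p)) & p) & (~(q ^ p))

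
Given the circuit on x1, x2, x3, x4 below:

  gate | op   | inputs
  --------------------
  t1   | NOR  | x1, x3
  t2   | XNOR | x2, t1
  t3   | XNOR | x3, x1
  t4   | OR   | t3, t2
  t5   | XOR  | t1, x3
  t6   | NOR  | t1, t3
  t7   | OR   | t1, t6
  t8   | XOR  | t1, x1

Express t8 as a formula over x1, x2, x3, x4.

(x1 NOR x3) XOR x1

t1 = x1 NOR x3
t8 = t1 XOR x1 = (x1 NOR x3) XOR x1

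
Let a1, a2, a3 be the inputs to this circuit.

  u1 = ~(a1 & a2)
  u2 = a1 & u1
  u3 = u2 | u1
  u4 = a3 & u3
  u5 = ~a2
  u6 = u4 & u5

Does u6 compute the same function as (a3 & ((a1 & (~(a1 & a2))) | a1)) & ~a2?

u1 = ~(a1 & a2)
u2 = a1 & u1 = a1 & (~(a1 & a2))
u3 = u2 | u1 = (a1 & (~(a1 & a2))) | (~(a1 & a2))
u4 = a3 & u3 = a3 & ((a1 & (~(a1 & a2))) | (~(a1 & a2)))
u5 = ~a2
u6 = u4 & u5 = (a3 & ((a1 & (~(a1 & a2))) | (~(a1 & a2)))) & ~a2
At a1=0, a2=0, a3=1: circuit gives 1, formula gives 0.

No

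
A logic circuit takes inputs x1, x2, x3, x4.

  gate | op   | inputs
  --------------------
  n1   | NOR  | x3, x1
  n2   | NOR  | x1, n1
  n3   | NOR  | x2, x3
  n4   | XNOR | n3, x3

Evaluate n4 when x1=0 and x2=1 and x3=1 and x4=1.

n3 = 1 NOR 1 = 0
n4 = 0 XNOR 1 = 0

0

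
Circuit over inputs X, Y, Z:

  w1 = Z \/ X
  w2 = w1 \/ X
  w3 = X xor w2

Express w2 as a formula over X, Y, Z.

(Z \/ X) \/ X

w1 = Z \/ X
w2 = w1 \/ X = (Z \/ X) \/ X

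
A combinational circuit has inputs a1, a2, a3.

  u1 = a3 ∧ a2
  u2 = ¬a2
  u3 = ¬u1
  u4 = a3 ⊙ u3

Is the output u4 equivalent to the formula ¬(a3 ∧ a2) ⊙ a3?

Yes

u1 = a3 ∧ a2
u3 = ¬u1 = ¬(a3 ∧ a2)
u4 = a3 ⊙ u3 = a3 ⊙ ¬(a3 ∧ a2)
At a1=0, a2=0, a3=0: circuit gives 0, formula gives 0.
At a1=0, a2=0, a3=1: circuit gives 1, formula gives 1.
Agrees on all 8 inputs.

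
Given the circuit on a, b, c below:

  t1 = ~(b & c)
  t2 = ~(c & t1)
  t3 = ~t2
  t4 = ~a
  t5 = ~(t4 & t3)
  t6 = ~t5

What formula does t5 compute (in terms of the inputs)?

t1 = ~(b & c)
t2 = ~(c & t1) = ~(c & (~(b & c)))
t3 = ~t2 = ~(~(c & (~(b & c))))
t4 = ~a
t5 = ~(t4 & t3) = ~(~a & ~(~(c & (~(b & c)))))

~(~a & ~(~(c & (~(b & c)))))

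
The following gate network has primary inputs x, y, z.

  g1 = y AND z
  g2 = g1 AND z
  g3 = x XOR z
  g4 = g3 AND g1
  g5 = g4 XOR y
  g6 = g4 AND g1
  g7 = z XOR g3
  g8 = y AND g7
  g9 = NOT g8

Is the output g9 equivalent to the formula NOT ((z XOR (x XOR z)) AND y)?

Yes

g3 = x XOR z
g7 = z XOR g3 = z XOR (x XOR z)
g8 = y AND g7 = y AND (z XOR (x XOR z))
g9 = NOT g8 = NOT (y AND (z XOR (x XOR z)))
At x=1, y=1, z=0: circuit gives 0, formula gives 0.
At x=0, y=0, z=0: circuit gives 1, formula gives 1.
Agrees on all 8 inputs.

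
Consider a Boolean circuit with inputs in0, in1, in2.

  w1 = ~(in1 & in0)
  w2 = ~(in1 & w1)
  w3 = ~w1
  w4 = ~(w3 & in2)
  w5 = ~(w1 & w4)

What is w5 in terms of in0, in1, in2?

~((~(in1 & in0)) & (~(~(~(in1 & in0)) & in2)))

w1 = ~(in1 & in0)
w3 = ~w1 = ~(~(in1 & in0))
w4 = ~(w3 & in2) = ~(~(~(in1 & in0)) & in2)
w5 = ~(w1 & w4) = ~((~(in1 & in0)) & (~(~(~(in1 & in0)) & in2)))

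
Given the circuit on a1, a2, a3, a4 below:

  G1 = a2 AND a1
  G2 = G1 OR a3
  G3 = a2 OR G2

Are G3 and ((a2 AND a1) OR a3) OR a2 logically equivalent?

Yes

G1 = a2 AND a1
G2 = G1 OR a3 = (a2 AND a1) OR a3
G3 = a2 OR G2 = a2 OR ((a2 AND a1) OR a3)
At a1=0, a2=0, a3=0, a4=0: circuit gives 0, formula gives 0.
At a1=0, a2=0, a3=1, a4=0: circuit gives 1, formula gives 1.
Agrees on all 16 inputs.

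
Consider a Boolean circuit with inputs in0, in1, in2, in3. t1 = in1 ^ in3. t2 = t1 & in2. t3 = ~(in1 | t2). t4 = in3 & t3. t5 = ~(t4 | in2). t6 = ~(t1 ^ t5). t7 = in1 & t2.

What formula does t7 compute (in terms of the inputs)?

in1 & ((in1 ^ in3) & in2)

t1 = in1 ^ in3
t2 = t1 & in2 = (in1 ^ in3) & in2
t7 = in1 & t2 = in1 & ((in1 ^ in3) & in2)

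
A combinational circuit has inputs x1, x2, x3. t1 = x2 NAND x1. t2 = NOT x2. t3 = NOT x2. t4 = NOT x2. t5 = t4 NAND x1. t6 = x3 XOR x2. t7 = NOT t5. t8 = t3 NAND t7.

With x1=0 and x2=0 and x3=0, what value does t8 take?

1

t3 = NOT 0 = 1
t4 = NOT 0 = 1
t5 = 1 NAND 0 = 1
t7 = NOT 1 = 0
t8 = 1 NAND 0 = 1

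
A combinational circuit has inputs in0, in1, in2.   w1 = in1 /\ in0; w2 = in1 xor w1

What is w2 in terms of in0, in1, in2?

w1 = in1 /\ in0
w2 = in1 xor w1 = in1 xor (in1 /\ in0)

in1 xor (in1 /\ in0)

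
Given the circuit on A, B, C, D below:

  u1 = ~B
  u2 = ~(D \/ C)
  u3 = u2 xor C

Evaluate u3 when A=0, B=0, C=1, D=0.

1

u2 = ~(0 \/ 1) = 0
u3 = 0 xor 1 = 1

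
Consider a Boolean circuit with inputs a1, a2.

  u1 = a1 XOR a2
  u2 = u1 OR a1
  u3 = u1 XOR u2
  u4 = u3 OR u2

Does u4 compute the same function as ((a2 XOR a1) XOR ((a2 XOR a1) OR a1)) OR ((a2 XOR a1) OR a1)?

Yes

u1 = a1 XOR a2
u2 = u1 OR a1 = (a1 XOR a2) OR a1
u3 = u1 XOR u2 = (a1 XOR a2) XOR ((a1 XOR a2) OR a1)
u4 = u3 OR u2 = ((a1 XOR a2) XOR ((a1 XOR a2) OR a1)) OR ((a1 XOR a2) OR a1)
At a1=0, a2=0: circuit gives 0, formula gives 0.
At a1=0, a2=1: circuit gives 1, formula gives 1.
Agrees on all 4 inputs.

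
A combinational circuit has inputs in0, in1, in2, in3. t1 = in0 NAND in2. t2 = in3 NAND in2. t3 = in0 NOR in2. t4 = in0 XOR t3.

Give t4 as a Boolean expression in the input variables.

in0 XOR (in0 NOR in2)

t3 = in0 NOR in2
t4 = in0 XOR t3 = in0 XOR (in0 NOR in2)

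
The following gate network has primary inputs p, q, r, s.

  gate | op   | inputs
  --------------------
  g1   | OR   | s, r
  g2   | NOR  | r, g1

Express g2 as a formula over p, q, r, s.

r NOR (s OR r)

g1 = s OR r
g2 = r NOR g1 = r NOR (s OR r)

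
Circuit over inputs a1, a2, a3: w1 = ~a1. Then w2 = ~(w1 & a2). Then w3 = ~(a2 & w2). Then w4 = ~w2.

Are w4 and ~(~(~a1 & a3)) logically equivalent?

No

w1 = ~a1
w2 = ~(w1 & a2) = ~(~a1 & a2)
w4 = ~w2 = ~(~(~a1 & a2))
At a1=0, a2=0, a3=1: circuit gives 0, formula gives 1.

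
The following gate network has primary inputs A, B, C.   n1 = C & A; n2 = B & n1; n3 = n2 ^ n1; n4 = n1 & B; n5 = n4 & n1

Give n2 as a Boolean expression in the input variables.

n1 = C & A
n2 = B & n1 = B & (C & A)

B & (C & A)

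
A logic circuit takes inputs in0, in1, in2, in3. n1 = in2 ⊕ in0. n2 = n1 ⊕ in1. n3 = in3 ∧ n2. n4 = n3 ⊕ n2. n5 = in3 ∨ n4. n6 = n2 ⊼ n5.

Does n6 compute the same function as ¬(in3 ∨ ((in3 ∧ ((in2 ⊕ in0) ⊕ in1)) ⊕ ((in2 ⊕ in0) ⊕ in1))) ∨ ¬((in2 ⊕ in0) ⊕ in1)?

n1 = in2 ⊕ in0
n2 = n1 ⊕ in1 = (in2 ⊕ in0) ⊕ in1
n3 = in3 ∧ n2 = in3 ∧ ((in2 ⊕ in0) ⊕ in1)
n4 = n3 ⊕ n2 = (in3 ∧ ((in2 ⊕ in0) ⊕ in1)) ⊕ ((in2 ⊕ in0) ⊕ in1)
n5 = in3 ∨ n4 = in3 ∨ ((in3 ∧ ((in2 ⊕ in0) ⊕ in1)) ⊕ ((in2 ⊕ in0) ⊕ in1))
n6 = n2 ⊼ n5 = ((in2 ⊕ in0) ⊕ in1) ⊼ (in3 ∨ ((in3 ∧ ((in2 ⊕ in0) ⊕ in1)) ⊕ ((in2 ⊕ in0) ⊕ in1)))
At in0=0, in1=0, in2=1, in3=0: circuit gives 0, formula gives 0.
At in0=0, in1=0, in2=0, in3=0: circuit gives 1, formula gives 1.
Agrees on all 16 inputs.

Yes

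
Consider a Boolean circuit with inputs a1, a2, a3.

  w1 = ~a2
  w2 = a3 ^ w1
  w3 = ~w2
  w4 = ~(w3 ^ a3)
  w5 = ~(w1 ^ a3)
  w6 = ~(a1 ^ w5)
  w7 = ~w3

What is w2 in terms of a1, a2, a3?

a3 ^ ~a2

w1 = ~a2
w2 = a3 ^ w1 = a3 ^ ~a2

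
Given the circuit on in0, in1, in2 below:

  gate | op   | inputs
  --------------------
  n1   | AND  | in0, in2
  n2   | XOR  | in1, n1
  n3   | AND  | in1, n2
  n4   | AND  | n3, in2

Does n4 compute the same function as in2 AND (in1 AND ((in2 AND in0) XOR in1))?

Yes

n1 = in0 AND in2
n2 = in1 XOR n1 = in1 XOR (in0 AND in2)
n3 = in1 AND n2 = in1 AND (in1 XOR (in0 AND in2))
n4 = n3 AND in2 = (in1 AND (in1 XOR (in0 AND in2))) AND in2
At in0=0, in1=0, in2=0: circuit gives 0, formula gives 0.
At in0=0, in1=1, in2=1: circuit gives 1, formula gives 1.
Agrees on all 8 inputs.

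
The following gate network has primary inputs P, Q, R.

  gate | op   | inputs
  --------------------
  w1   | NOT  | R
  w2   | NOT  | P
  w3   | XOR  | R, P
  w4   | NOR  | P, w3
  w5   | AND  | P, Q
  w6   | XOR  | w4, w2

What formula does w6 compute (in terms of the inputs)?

w2 = NOT P
w3 = R XOR P
w4 = P NOR w3 = P NOR (R XOR P)
w6 = w4 XOR w2 = (P NOR (R XOR P)) XOR NOT P

(P NOR (R XOR P)) XOR NOT P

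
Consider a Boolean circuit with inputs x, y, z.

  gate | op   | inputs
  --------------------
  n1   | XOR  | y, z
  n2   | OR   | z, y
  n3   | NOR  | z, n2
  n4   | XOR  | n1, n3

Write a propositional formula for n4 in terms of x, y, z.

n1 = y XOR z
n2 = z OR y
n3 = z NOR n2 = z NOR (z OR y)
n4 = n1 XOR n3 = (y XOR z) XOR (z NOR (z OR y))

(y XOR z) XOR (z NOR (z OR y))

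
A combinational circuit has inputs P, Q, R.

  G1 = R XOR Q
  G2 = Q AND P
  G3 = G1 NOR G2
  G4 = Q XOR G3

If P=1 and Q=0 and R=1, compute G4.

G1 = 1 XOR 0 = 1
G2 = 0 AND 1 = 0
G3 = 1 NOR 0 = 0
G4 = 0 XOR 0 = 0

0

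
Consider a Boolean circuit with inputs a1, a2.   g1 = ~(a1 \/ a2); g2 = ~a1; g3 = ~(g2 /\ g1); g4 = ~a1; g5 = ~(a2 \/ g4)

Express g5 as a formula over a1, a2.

g4 = ~a1
g5 = ~(a2 \/ g4) = ~(a2 \/ ~a1)

~(a2 \/ ~a1)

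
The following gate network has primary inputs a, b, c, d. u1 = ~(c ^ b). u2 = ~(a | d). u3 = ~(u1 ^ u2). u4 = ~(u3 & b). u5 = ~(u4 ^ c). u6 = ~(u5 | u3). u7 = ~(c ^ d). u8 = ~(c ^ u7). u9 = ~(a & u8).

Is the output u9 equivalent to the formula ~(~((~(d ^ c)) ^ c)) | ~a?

Yes

u7 = ~(c ^ d)
u8 = ~(c ^ u7) = ~(c ^ (~(c ^ d)))
u9 = ~(a & u8) = ~(a & (~(c ^ (~(c ^ d)))))
At a=1, b=0, c=0, d=1: circuit gives 0, formula gives 0.
At a=0, b=0, c=0, d=0: circuit gives 1, formula gives 1.
Agrees on all 16 inputs.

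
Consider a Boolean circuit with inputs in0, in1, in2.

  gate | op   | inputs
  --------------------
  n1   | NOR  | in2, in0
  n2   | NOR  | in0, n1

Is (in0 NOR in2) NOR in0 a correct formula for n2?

n1 = in2 NOR in0
n2 = in0 NOR n1 = in0 NOR (in2 NOR in0)
At in0=0, in1=0, in2=0: circuit gives 0, formula gives 0.
At in0=0, in1=0, in2=1: circuit gives 1, formula gives 1.
Agrees on all 8 inputs.

Yes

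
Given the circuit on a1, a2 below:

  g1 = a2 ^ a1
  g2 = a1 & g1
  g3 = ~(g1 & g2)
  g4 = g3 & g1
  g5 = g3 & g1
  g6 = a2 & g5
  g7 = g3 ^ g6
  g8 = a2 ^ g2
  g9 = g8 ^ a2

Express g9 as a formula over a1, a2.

g1 = a2 ^ a1
g2 = a1 & g1 = a1 & (a2 ^ a1)
g8 = a2 ^ g2 = a2 ^ (a1 & (a2 ^ a1))
g9 = g8 ^ a2 = (a2 ^ (a1 & (a2 ^ a1))) ^ a2

(a2 ^ (a1 & (a2 ^ a1))) ^ a2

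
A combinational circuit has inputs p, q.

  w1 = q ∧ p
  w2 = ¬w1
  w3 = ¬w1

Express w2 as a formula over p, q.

¬(q ∧ p)

w1 = q ∧ p
w2 = ¬w1 = ¬(q ∧ p)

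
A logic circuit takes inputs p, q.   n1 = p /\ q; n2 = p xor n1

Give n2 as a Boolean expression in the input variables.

n1 = p /\ q
n2 = p xor n1 = p xor (p /\ q)

p xor (p /\ q)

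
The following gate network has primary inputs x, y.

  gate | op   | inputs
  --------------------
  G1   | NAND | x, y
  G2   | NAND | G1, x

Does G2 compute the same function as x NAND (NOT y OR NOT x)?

Yes

G1 = x NAND y
G2 = G1 NAND x = (x NAND y) NAND x
At x=1, y=0: circuit gives 0, formula gives 0.
At x=0, y=0: circuit gives 1, formula gives 1.
Agrees on all 4 inputs.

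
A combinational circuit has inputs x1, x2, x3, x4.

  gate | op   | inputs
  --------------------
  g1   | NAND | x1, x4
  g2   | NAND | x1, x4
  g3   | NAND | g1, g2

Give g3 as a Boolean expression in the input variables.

(x1 NAND x4) NAND (x1 NAND x4)

g1 = x1 NAND x4
g2 = x1 NAND x4
g3 = g1 NAND g2 = (x1 NAND x4) NAND (x1 NAND x4)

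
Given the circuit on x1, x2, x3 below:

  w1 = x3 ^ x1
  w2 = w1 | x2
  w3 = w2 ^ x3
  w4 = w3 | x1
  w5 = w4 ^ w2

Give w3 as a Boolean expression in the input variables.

((x3 ^ x1) | x2) ^ x3

w1 = x3 ^ x1
w2 = w1 | x2 = (x3 ^ x1) | x2
w3 = w2 ^ x3 = ((x3 ^ x1) | x2) ^ x3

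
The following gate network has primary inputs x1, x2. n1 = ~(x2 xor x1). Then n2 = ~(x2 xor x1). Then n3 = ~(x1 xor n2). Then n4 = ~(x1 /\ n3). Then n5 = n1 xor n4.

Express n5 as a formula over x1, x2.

n1 = ~(x2 xor x1)
n2 = ~(x2 xor x1)
n3 = ~(x1 xor n2) = ~(x1 xor (~(x2 xor x1)))
n4 = ~(x1 /\ n3) = ~(x1 /\ (~(x1 xor (~(x2 xor x1)))))
n5 = n1 xor n4 = (~(x2 xor x1)) xor (~(x1 /\ (~(x1 xor (~(x2 xor x1))))))

(~(x2 xor x1)) xor (~(x1 /\ (~(x1 xor (~(x2 xor x1))))))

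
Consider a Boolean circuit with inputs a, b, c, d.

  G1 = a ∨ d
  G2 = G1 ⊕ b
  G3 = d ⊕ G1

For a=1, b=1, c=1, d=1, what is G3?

0

G1 = 1 ∨ 1 = 1
G3 = 1 ⊕ 1 = 0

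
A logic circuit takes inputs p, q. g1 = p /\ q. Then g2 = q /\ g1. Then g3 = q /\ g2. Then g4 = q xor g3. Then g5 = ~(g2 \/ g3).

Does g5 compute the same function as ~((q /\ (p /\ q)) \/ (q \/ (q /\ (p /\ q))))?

No

g1 = p /\ q
g2 = q /\ g1 = q /\ (p /\ q)
g3 = q /\ g2 = q /\ (q /\ (p /\ q))
g5 = ~(g2 \/ g3) = ~((q /\ (p /\ q)) \/ (q /\ (q /\ (p /\ q))))
At p=0, q=1: circuit gives 1, formula gives 0.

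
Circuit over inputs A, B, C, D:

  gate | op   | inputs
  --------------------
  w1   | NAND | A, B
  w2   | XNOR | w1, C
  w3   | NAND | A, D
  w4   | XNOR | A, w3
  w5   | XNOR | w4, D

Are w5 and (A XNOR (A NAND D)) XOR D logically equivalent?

No

w3 = A NAND D
w4 = A XNOR w3 = A XNOR (A NAND D)
w5 = w4 XNOR D = (A XNOR (A NAND D)) XNOR D
At A=0, B=0, C=0, D=0: circuit gives 1, formula gives 0.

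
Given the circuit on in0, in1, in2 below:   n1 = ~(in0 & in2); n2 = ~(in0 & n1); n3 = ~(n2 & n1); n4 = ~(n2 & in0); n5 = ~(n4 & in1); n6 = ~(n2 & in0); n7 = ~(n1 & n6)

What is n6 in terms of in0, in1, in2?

~((~(in0 & (~(in0 & in2)))) & in0)

n1 = ~(in0 & in2)
n2 = ~(in0 & n1) = ~(in0 & (~(in0 & in2)))
n6 = ~(n2 & in0) = ~((~(in0 & (~(in0 & in2)))) & in0)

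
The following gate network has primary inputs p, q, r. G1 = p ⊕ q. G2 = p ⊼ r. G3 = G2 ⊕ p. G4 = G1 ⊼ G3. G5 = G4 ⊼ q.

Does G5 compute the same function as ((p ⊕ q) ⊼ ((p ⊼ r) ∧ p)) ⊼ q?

No

G1 = p ⊕ q
G2 = p ⊼ r
G3 = G2 ⊕ p = (p ⊼ r) ⊕ p
G4 = G1 ⊼ G3 = (p ⊕ q) ⊼ ((p ⊼ r) ⊕ p)
G5 = G4 ⊼ q = ((p ⊕ q) ⊼ ((p ⊼ r) ⊕ p)) ⊼ q
At p=0, q=1, r=0: circuit gives 1, formula gives 0.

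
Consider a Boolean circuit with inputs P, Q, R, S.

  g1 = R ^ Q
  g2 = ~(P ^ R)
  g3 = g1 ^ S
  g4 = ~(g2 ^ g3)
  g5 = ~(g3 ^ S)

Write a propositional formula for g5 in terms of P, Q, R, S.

~(((R ^ Q) ^ S) ^ S)

g1 = R ^ Q
g3 = g1 ^ S = (R ^ Q) ^ S
g5 = ~(g3 ^ S) = ~(((R ^ Q) ^ S) ^ S)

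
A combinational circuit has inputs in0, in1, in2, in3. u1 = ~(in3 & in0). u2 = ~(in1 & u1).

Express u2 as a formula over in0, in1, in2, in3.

u1 = ~(in3 & in0)
u2 = ~(in1 & u1) = ~(in1 & (~(in3 & in0)))

~(in1 & (~(in3 & in0)))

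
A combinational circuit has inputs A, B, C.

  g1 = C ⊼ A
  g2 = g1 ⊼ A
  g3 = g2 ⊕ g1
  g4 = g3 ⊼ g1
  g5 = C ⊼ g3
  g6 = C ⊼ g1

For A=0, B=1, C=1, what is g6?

g1 = 1 ⊼ 0 = 1
g6 = 1 ⊼ 1 = 0

0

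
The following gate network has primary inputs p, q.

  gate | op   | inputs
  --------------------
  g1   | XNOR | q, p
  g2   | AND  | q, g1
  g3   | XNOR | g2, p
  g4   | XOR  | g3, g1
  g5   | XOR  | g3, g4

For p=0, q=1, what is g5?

g1 = 1 XNOR 0 = 0
g2 = 1 AND 0 = 0
g3 = 0 XNOR 0 = 1
g4 = 1 XOR 0 = 1
g5 = 1 XOR 1 = 0

0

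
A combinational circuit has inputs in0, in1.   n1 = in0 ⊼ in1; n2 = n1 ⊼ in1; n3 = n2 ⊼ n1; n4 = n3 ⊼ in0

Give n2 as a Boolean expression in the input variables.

n1 = in0 ⊼ in1
n2 = n1 ⊼ in1 = (in0 ⊼ in1) ⊼ in1

(in0 ⊼ in1) ⊼ in1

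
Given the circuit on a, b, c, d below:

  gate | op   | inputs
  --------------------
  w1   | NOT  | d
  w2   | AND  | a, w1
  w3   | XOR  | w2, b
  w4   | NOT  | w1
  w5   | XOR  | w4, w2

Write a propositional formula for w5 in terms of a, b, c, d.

w1 = NOT d
w2 = a AND w1 = a AND NOT d
w4 = NOT w1 = NOT NOT d
w5 = w4 XOR w2 = NOT NOT d XOR (a AND NOT d)

NOT NOT d XOR (a AND NOT d)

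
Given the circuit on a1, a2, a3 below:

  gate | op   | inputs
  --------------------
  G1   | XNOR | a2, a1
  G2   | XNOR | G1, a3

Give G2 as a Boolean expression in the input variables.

G1 = a2 XNOR a1
G2 = G1 XNOR a3 = (a2 XNOR a1) XNOR a3

(a2 XNOR a1) XNOR a3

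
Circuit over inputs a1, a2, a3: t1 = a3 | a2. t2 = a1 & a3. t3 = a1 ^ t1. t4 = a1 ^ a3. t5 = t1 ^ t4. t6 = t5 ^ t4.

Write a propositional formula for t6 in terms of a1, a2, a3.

((a3 | a2) ^ (a1 ^ a3)) ^ (a1 ^ a3)

t1 = a3 | a2
t4 = a1 ^ a3
t5 = t1 ^ t4 = (a3 | a2) ^ (a1 ^ a3)
t6 = t5 ^ t4 = ((a3 | a2) ^ (a1 ^ a3)) ^ (a1 ^ a3)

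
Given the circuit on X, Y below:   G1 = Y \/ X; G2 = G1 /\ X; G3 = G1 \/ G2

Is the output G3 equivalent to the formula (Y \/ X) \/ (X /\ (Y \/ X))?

G1 = Y \/ X
G2 = G1 /\ X = (Y \/ X) /\ X
G3 = G1 \/ G2 = (Y \/ X) \/ ((Y \/ X) /\ X)
At X=0, Y=0: circuit gives 0, formula gives 0.
At X=0, Y=1: circuit gives 1, formula gives 1.
Agrees on all 4 inputs.

Yes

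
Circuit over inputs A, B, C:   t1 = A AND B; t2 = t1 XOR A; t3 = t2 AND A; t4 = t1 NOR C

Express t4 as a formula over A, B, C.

(A AND B) NOR C

t1 = A AND B
t4 = t1 NOR C = (A AND B) NOR C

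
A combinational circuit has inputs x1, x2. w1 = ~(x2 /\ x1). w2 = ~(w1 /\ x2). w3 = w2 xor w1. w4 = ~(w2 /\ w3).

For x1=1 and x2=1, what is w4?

0

w1 = ~(1 /\ 1) = 0
w2 = ~(0 /\ 1) = 1
w3 = 1 xor 0 = 1
w4 = ~(1 /\ 1) = 0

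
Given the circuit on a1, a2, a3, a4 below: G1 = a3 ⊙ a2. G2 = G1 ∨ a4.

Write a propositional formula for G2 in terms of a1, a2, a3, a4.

G1 = a3 ⊙ a2
G2 = G1 ∨ a4 = (a3 ⊙ a2) ∨ a4

(a3 ⊙ a2) ∨ a4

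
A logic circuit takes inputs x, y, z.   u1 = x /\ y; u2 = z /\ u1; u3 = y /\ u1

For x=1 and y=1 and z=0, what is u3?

u1 = 1 /\ 1 = 1
u3 = 1 /\ 1 = 1

1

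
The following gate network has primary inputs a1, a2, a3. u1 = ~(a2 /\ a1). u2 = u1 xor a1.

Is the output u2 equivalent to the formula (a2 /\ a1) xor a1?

u1 = ~(a2 /\ a1)
u2 = u1 xor a1 = (~(a2 /\ a1)) xor a1
At a1=0, a2=0, a3=0: circuit gives 1, formula gives 0.

No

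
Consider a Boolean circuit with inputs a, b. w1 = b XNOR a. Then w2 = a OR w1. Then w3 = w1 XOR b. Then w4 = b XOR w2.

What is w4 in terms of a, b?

w1 = b XNOR a
w2 = a OR w1 = a OR (b XNOR a)
w4 = b XOR w2 = b XOR (a OR (b XNOR a))

b XOR (a OR (b XNOR a))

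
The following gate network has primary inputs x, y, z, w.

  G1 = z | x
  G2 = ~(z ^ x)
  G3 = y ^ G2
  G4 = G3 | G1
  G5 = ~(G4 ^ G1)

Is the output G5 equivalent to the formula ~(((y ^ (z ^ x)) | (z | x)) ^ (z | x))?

No

G1 = z | x
G2 = ~(z ^ x)
G3 = y ^ G2 = y ^ (~(z ^ x))
G4 = G3 | G1 = (y ^ (~(z ^ x))) | (z | x)
G5 = ~(G4 ^ G1) = ~(((y ^ (~(z ^ x))) | (z | x)) ^ (z | x))
At x=0, y=0, z=0, w=0: circuit gives 0, formula gives 1.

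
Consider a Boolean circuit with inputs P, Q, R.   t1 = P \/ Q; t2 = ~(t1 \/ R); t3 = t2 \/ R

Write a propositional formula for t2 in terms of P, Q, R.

~((P \/ Q) \/ R)

t1 = P \/ Q
t2 = ~(t1 \/ R) = ~((P \/ Q) \/ R)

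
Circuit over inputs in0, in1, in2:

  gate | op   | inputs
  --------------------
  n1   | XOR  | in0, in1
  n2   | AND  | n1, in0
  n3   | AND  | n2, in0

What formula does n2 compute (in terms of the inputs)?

n1 = in0 XOR in1
n2 = n1 AND in0 = (in0 XOR in1) AND in0

(in0 XOR in1) AND in0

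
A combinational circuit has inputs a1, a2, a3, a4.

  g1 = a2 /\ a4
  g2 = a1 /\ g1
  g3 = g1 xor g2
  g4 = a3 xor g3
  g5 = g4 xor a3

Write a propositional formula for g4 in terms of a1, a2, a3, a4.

g1 = a2 /\ a4
g2 = a1 /\ g1 = a1 /\ (a2 /\ a4)
g3 = g1 xor g2 = (a2 /\ a4) xor (a1 /\ (a2 /\ a4))
g4 = a3 xor g3 = a3 xor ((a2 /\ a4) xor (a1 /\ (a2 /\ a4)))

a3 xor ((a2 /\ a4) xor (a1 /\ (a2 /\ a4)))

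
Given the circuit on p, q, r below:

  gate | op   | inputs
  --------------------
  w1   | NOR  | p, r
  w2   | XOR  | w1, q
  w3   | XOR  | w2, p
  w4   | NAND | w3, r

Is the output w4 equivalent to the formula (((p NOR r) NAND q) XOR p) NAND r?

No

w1 = p NOR r
w2 = w1 XOR q = (p NOR r) XOR q
w3 = w2 XOR p = ((p NOR r) XOR q) XOR p
w4 = w3 NAND r = (((p NOR r) XOR q) XOR p) NAND r
At p=0, q=0, r=1: circuit gives 1, formula gives 0.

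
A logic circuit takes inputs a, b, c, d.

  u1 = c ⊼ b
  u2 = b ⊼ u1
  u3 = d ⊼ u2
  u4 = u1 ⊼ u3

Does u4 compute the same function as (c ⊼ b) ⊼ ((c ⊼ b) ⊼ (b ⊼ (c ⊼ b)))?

u1 = c ⊼ b
u2 = b ⊼ u1 = b ⊼ (c ⊼ b)
u3 = d ⊼ u2 = d ⊼ (b ⊼ (c ⊼ b))
u4 = u1 ⊼ u3 = (c ⊼ b) ⊼ (d ⊼ (b ⊼ (c ⊼ b)))
At a=0, b=0, c=0, d=0: circuit gives 0, formula gives 1.

No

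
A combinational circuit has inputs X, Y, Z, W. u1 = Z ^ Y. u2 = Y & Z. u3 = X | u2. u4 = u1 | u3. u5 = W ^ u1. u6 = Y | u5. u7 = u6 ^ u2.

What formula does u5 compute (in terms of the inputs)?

W ^ (Z ^ Y)

u1 = Z ^ Y
u5 = W ^ u1 = W ^ (Z ^ Y)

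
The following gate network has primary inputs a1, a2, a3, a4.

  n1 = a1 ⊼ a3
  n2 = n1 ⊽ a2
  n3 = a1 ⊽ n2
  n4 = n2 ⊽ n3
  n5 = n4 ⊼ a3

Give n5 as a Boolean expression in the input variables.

n1 = a1 ⊼ a3
n2 = n1 ⊽ a2 = (a1 ⊼ a3) ⊽ a2
n3 = a1 ⊽ n2 = a1 ⊽ ((a1 ⊼ a3) ⊽ a2)
n4 = n2 ⊽ n3 = ((a1 ⊼ a3) ⊽ a2) ⊽ (a1 ⊽ ((a1 ⊼ a3) ⊽ a2))
n5 = n4 ⊼ a3 = (((a1 ⊼ a3) ⊽ a2) ⊽ (a1 ⊽ ((a1 ⊼ a3) ⊽ a2))) ⊼ a3

(((a1 ⊼ a3) ⊽ a2) ⊽ (a1 ⊽ ((a1 ⊼ a3) ⊽ a2))) ⊼ a3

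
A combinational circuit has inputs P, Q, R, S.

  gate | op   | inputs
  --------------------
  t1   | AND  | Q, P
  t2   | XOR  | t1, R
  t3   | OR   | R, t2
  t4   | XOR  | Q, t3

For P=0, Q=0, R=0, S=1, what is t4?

0

t1 = 0 AND 0 = 0
t2 = 0 XOR 0 = 0
t3 = 0 OR 0 = 0
t4 = 0 XOR 0 = 0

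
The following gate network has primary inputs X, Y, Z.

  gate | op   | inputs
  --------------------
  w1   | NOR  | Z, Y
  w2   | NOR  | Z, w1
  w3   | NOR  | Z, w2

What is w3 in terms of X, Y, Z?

w1 = Z NOR Y
w2 = Z NOR w1 = Z NOR (Z NOR Y)
w3 = Z NOR w2 = Z NOR (Z NOR (Z NOR Y))

Z NOR (Z NOR (Z NOR Y))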